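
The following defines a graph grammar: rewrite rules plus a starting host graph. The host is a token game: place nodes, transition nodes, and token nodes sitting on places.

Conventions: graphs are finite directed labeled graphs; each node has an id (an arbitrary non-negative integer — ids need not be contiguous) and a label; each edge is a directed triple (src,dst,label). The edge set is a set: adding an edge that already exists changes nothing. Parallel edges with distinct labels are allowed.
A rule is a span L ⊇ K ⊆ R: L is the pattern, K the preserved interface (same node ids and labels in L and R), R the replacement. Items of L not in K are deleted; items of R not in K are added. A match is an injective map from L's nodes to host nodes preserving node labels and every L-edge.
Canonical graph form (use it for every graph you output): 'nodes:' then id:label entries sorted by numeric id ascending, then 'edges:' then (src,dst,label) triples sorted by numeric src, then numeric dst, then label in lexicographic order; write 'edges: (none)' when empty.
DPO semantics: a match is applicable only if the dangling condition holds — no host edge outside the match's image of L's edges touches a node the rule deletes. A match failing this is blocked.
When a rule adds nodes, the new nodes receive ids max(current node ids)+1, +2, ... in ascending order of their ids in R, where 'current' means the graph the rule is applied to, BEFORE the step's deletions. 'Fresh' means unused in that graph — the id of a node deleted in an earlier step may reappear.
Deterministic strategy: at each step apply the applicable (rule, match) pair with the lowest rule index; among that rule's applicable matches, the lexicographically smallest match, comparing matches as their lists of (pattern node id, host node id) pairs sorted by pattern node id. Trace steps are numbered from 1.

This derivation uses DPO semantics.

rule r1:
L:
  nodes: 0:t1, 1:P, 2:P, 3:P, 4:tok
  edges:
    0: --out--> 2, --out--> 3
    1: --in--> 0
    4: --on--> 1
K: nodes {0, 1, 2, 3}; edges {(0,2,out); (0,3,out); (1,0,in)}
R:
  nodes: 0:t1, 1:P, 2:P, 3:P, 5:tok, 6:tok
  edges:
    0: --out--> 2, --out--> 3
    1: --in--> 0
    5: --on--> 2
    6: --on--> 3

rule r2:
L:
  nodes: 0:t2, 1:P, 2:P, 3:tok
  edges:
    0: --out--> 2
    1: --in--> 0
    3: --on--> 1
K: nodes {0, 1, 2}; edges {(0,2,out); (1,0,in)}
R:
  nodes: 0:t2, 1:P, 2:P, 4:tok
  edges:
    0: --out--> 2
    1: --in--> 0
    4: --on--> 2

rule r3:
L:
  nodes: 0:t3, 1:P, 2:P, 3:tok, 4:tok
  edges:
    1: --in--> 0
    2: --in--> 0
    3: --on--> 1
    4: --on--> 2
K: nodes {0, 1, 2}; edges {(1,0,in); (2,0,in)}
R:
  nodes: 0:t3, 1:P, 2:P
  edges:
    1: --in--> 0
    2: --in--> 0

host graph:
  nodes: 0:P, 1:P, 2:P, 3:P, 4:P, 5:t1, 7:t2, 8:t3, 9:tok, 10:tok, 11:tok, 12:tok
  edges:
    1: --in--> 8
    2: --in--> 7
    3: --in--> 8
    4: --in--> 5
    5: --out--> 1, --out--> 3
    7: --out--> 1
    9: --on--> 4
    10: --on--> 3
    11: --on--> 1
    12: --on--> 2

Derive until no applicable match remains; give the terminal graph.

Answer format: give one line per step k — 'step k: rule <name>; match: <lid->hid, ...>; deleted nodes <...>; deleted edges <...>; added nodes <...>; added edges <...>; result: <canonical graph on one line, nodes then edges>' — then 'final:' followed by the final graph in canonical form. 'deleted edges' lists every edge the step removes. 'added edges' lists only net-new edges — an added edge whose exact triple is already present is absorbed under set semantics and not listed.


step 1: rule r1; match: 0->5, 1->4, 2->1, 3->3, 4->9; deleted nodes 9; deleted edges (9,4,on); added nodes 13, 14; added edges (13,1,on); (14,3,on); result: nodes: 0:P, 1:P, 2:P, 3:P, 4:P, 5:t1, 7:t2, 8:t3, 10:tok, 11:tok, 12:tok, 13:tok, 14:tok edges: (1,8,in); (2,7,in); (3,8,in); (4,5,in); (5,1,out); (5,3,out); (7,1,out); (10,3,on); (11,1,on); (12,2,on); (13,1,on); (14,3,on)
step 2: rule r2; match: 0->7, 1->2, 2->1, 3->12; deleted nodes 12; deleted edges (12,2,on); added nodes 15; added edges (15,1,on); result: nodes: 0:P, 1:P, 2:P, 3:P, 4:P, 5:t1, 7:t2, 8:t3, 10:tok, 11:tok, 13:tok, 14:tok, 15:tok edges: (1,8,in); (2,7,in); (3,8,in); (4,5,in); (5,1,out); (5,3,out); (7,1,out); (10,3,on); (11,1,on); (13,1,on); (14,3,on); (15,1,on)
step 3: rule r3; match: 0->8, 1->1, 2->3, 3->11, 4->10; deleted nodes 10, 11; deleted edges (10,3,on); (11,1,on); added nodes (none); added edges (none); result: nodes: 0:P, 1:P, 2:P, 3:P, 4:P, 5:t1, 7:t2, 8:t3, 13:tok, 14:tok, 15:tok edges: (1,8,in); (2,7,in); (3,8,in); (4,5,in); (5,1,out); (5,3,out); (7,1,out); (13,1,on); (14,3,on); (15,1,on)
step 4: rule r3; match: 0->8, 1->1, 2->3, 3->13, 4->14; deleted nodes 13, 14; deleted edges (13,1,on); (14,3,on); added nodes (none); added edges (none); result: nodes: 0:P, 1:P, 2:P, 3:P, 4:P, 5:t1, 7:t2, 8:t3, 15:tok edges: (1,8,in); (2,7,in); (3,8,in); (4,5,in); (5,1,out); (5,3,out); (7,1,out); (15,1,on)
final:
nodes: 0:P, 1:P, 2:P, 3:P, 4:P, 5:t1, 7:t2, 8:t3, 15:tok
edges: (1,8,in); (2,7,in); (3,8,in); (4,5,in); (5,1,out); (5,3,out); (7,1,out); (15,1,on)


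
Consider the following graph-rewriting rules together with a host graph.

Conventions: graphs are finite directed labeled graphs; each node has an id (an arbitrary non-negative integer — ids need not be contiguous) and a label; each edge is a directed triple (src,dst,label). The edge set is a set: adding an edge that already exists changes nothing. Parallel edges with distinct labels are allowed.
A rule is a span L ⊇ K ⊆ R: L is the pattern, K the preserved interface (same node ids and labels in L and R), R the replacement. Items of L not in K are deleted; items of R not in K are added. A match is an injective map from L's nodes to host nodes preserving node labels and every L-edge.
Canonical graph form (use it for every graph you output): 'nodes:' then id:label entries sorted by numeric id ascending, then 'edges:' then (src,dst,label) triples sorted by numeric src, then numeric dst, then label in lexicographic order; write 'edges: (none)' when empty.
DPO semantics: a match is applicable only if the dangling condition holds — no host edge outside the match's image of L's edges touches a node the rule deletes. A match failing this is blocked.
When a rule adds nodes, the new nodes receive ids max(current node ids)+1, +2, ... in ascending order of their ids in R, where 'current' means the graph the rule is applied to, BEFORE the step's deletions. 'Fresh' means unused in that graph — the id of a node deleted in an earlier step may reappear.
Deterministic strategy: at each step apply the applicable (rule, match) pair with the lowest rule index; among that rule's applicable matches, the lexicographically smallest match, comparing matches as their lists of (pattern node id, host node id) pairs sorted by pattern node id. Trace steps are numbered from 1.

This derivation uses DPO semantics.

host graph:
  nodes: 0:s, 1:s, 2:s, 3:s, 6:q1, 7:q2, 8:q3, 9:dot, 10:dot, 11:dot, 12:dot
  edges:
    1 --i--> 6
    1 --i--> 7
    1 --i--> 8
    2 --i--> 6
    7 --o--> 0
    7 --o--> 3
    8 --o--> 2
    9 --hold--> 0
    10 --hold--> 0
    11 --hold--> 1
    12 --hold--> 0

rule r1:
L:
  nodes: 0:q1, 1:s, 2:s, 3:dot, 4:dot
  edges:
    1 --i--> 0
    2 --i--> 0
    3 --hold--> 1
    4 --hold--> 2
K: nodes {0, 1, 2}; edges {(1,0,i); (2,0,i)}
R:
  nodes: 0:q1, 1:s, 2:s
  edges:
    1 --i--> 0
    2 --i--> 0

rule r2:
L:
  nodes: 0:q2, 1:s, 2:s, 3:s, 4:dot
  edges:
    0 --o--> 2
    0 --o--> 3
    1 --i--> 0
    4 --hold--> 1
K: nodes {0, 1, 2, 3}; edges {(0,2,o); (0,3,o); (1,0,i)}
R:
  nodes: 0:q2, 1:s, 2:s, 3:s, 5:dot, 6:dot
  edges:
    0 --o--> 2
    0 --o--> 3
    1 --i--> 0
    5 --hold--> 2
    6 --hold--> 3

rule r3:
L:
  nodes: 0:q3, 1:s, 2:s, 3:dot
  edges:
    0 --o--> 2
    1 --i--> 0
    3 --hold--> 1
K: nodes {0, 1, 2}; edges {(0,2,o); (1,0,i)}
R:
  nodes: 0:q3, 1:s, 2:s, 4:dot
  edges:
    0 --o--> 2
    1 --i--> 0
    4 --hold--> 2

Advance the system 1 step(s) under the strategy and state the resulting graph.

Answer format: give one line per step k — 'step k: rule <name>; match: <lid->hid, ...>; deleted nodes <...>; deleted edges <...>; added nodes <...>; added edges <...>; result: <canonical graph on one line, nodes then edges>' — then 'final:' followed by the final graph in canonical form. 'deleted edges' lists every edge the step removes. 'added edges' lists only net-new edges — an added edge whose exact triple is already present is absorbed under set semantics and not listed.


step 1: rule r2; match: 0->7, 1->1, 2->0, 3->3, 4->11; deleted nodes 11; deleted edges (11,1,hold); added nodes 13, 14; added edges (13,0,hold); (14,3,hold); result: nodes: 0:s, 1:s, 2:s, 3:s, 6:q1, 7:q2, 8:q3, 9:dot, 10:dot, 12:dot, 13:dot, 14:dot edges: (1,6,i); (1,7,i); (1,8,i); (2,6,i); (7,0,o); (7,3,o); (8,2,o); (9,0,hold); (10,0,hold); (12,0,hold); (13,0,hold); (14,3,hold)
final:
nodes: 0:s, 1:s, 2:s, 3:s, 6:q1, 7:q2, 8:q3, 9:dot, 10:dot, 12:dot, 13:dot, 14:dot
edges: (1,6,i); (1,7,i); (1,8,i); (2,6,i); (7,0,o); (7,3,o); (8,2,o); (9,0,hold); (10,0,hold); (12,0,hold); (13,0,hold); (14,3,hold)


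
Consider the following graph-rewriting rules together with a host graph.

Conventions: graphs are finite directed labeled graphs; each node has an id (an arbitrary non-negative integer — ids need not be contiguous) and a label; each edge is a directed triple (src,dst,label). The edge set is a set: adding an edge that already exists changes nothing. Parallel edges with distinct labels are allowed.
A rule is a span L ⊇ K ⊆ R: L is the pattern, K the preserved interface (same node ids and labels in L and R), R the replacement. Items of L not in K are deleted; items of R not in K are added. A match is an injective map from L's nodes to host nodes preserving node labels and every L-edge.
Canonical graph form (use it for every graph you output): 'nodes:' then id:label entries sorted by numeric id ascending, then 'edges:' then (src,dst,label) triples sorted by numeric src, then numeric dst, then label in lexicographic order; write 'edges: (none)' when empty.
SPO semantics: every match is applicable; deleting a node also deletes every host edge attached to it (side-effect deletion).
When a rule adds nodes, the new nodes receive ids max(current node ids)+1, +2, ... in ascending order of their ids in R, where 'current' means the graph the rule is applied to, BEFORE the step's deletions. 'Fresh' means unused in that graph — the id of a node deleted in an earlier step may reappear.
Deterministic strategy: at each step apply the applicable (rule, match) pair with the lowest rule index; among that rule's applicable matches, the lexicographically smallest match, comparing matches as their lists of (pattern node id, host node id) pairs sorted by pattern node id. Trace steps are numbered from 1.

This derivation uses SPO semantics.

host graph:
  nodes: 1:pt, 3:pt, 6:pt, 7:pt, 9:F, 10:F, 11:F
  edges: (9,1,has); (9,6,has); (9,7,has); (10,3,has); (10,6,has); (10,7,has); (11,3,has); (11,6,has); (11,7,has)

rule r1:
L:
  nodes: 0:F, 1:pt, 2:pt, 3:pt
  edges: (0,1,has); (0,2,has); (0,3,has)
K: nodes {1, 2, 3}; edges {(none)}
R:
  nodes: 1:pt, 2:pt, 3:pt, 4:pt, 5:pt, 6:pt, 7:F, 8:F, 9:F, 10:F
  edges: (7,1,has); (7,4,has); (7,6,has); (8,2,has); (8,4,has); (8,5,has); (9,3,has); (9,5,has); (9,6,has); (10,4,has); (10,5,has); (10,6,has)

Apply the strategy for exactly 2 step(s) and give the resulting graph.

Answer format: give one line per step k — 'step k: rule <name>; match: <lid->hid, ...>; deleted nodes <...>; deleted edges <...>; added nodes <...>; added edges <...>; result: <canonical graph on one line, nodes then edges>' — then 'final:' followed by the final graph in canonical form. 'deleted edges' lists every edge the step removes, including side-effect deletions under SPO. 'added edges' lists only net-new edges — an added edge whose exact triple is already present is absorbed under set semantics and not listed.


step 1: rule r1; match: 0->9, 1->1, 2->6, 3->7; deleted nodes 9; deleted edges (9,1,has); (9,6,has); (9,7,has); added nodes 12, 13, 14, 15, 16, 17, 18; added edges (15,1,has); (15,12,has); (15,14,has); (16,6,has); (16,12,has); (16,13,has); (17,7,has); (17,13,has); (17,14,has); (18,12,has); (18,13,has); (18,14,has); result: nodes: 1:pt, 3:pt, 6:pt, 7:pt, 10:F, 11:F, 12:pt, 13:pt, 14:pt, 15:F, 16:F, 17:F, 18:F edges: (10,3,has); (10,6,has); (10,7,has); (11,3,has); (11,6,has); (11,7,has); (15,1,has); (15,12,has); (15,14,has); (16,6,has); (16,12,has); (16,13,has); (17,7,has); (17,13,has); (17,14,has); (18,12,has); (18,13,has); (18,14,has)
step 2: rule r1; match: 0->10, 1->3, 2->6, 3->7; deleted nodes 10; deleted edges (10,3,has); (10,6,has); (10,7,has); added nodes 19, 20, 21, 22, 23, 24, 25; added edges (22,3,has); (22,19,has); (22,21,has); (23,6,has); (23,19,has); (23,20,has); (24,7,has); (24,20,has); (24,21,has); (25,19,has); (25,20,has); (25,21,has); result: nodes: 1:pt, 3:pt, 6:pt, 7:pt, 11:F, 12:pt, 13:pt, 14:pt, 15:F, 16:F, 17:F, 18:F, 19:pt, 20:pt, 21:pt, 22:F, 23:F, 24:F, 25:F edges: (11,3,has); (11,6,has); (11,7,has); (15,1,has); (15,12,has); (15,14,has); (16,6,has); (16,12,has); (16,13,has); (17,7,has); (17,13,has); (17,14,has); (18,12,has); (18,13,has); (18,14,has); (22,3,has); (22,19,has); (22,21,has); (23,6,has); (23,19,has); (23,20,has); (24,7,has); (24,20,has); (24,21,has); (25,19,has); (25,20,has); (25,21,has)
final:
nodes: 1:pt, 3:pt, 6:pt, 7:pt, 11:F, 12:pt, 13:pt, 14:pt, 15:F, 16:F, 17:F, 18:F, 19:pt, 20:pt, 21:pt, 22:F, 23:F, 24:F, 25:F
edges: (11,3,has); (11,6,has); (11,7,has); (15,1,has); (15,12,has); (15,14,has); (16,6,has); (16,12,has); (16,13,has); (17,7,has); (17,13,has); (17,14,has); (18,12,has); (18,13,has); (18,14,has); (22,3,has); (22,19,has); (22,21,has); (23,6,has); (23,19,has); (23,20,has); (24,7,has); (24,20,has); (24,21,has); (25,19,has); (25,20,has); (25,21,has)


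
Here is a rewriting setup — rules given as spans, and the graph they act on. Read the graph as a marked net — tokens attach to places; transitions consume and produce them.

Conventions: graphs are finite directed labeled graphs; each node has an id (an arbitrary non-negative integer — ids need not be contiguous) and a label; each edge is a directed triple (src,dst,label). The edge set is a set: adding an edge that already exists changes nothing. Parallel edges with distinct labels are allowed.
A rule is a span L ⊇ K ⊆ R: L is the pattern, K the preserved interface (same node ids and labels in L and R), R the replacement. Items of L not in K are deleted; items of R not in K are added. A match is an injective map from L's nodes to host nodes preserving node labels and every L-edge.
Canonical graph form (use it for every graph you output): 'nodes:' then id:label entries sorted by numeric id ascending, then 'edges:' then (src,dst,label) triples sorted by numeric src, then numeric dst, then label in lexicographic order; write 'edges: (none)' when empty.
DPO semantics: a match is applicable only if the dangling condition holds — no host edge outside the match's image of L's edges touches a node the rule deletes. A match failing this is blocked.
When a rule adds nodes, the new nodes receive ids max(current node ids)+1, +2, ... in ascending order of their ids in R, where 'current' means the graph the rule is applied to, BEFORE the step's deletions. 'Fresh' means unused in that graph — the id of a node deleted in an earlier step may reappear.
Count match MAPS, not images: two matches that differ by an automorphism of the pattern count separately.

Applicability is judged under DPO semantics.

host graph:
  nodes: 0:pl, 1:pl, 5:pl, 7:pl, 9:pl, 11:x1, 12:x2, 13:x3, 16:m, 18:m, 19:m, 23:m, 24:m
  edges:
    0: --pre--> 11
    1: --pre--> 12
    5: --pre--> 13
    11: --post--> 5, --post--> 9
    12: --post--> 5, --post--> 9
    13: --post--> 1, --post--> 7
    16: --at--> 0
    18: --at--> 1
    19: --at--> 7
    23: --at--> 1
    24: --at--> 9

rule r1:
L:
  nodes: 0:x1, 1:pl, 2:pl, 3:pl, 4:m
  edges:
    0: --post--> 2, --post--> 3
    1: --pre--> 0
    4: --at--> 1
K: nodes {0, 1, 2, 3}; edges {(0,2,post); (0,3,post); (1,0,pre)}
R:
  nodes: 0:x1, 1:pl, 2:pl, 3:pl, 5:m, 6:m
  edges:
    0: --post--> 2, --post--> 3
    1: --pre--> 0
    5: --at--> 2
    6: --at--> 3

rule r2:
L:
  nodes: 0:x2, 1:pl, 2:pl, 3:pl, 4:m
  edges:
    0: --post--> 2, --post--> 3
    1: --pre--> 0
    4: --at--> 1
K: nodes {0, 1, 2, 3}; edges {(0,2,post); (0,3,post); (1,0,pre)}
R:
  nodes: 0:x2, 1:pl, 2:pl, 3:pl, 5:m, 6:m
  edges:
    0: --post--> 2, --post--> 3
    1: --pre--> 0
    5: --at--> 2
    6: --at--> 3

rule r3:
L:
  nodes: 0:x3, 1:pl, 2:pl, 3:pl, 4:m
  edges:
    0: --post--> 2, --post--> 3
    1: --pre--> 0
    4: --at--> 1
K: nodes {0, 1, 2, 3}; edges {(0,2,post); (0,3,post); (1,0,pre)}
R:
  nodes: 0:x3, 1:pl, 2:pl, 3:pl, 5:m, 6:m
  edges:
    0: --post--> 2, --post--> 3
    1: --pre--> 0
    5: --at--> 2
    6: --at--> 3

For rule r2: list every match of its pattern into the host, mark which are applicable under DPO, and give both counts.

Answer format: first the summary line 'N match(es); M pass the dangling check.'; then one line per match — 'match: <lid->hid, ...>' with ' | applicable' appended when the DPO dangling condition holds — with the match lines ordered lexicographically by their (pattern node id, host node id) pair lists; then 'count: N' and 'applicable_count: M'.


4 match(es); 4 pass the dangling check.
match: 0->12, 1->1, 2->5, 3->9, 4->18 | applicable
match: 0->12, 1->1, 2->5, 3->9, 4->23 | applicable
match: 0->12, 1->1, 2->9, 3->5, 4->18 | applicable
match: 0->12, 1->1, 2->9, 3->5, 4->23 | applicable
count: 4
applicable_count: 4


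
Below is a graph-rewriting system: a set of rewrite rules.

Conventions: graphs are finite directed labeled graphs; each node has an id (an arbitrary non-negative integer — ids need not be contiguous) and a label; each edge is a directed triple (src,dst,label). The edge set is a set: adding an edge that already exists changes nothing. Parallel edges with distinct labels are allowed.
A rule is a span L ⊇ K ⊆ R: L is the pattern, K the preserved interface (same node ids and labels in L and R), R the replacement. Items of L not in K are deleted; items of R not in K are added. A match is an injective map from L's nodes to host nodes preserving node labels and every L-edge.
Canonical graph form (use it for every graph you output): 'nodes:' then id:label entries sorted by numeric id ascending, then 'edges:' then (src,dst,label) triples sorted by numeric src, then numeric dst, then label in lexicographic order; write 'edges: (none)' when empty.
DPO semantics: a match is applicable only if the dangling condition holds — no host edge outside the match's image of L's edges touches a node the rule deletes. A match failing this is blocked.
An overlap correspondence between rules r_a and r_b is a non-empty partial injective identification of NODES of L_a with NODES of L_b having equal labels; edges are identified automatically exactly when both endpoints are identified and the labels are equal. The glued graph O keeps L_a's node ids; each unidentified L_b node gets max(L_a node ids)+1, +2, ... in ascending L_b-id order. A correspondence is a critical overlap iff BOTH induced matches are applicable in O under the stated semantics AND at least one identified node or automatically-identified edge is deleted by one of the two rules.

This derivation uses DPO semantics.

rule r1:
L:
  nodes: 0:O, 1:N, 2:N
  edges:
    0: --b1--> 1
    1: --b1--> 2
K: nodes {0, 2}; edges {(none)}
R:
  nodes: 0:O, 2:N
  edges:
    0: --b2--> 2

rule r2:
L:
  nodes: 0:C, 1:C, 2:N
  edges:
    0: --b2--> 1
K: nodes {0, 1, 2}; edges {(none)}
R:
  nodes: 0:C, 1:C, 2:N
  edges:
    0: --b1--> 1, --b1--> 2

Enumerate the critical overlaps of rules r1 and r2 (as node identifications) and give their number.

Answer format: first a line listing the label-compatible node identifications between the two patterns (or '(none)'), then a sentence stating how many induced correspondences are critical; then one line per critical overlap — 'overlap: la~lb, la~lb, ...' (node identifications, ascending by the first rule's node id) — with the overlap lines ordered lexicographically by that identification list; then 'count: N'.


label-compatible node identifications between L(r1) and L(r2): 1~2, 2~2
1 of the induced correspondences is a critical overlap of r1 and r2.
overlap: 1~2
count: 1


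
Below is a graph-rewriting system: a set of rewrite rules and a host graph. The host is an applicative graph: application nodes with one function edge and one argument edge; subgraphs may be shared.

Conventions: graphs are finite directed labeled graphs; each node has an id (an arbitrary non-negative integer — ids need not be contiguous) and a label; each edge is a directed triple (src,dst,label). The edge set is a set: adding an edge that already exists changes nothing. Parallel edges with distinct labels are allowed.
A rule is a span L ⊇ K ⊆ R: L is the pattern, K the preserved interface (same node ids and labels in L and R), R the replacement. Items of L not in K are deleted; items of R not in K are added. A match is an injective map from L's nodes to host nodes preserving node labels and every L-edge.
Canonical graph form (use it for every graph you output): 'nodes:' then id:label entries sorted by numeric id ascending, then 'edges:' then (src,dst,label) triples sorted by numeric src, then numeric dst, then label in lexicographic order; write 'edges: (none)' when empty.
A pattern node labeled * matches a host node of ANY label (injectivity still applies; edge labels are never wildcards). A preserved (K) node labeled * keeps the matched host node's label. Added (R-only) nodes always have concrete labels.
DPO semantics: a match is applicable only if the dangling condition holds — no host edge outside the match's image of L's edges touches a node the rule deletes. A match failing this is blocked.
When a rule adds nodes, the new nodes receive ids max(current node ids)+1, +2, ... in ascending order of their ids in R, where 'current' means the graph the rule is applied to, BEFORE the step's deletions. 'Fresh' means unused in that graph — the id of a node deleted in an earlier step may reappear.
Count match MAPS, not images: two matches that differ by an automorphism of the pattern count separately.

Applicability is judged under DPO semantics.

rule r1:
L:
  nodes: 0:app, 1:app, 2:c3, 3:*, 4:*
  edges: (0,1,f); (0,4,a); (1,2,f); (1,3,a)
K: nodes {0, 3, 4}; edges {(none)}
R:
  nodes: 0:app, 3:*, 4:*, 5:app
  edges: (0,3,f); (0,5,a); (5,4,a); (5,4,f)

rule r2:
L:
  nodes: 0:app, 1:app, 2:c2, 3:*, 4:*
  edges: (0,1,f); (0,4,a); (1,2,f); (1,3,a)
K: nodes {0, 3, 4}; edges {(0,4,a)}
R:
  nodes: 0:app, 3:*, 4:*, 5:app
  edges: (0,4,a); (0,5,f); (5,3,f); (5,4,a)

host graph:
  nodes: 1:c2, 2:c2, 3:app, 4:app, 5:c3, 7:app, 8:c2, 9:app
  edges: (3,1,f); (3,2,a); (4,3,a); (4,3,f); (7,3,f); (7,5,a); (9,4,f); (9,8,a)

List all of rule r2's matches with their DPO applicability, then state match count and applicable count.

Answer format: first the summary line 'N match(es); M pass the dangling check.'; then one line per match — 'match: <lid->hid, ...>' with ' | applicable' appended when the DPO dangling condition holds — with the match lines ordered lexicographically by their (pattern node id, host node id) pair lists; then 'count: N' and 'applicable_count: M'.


1 match(es); 0 pass the dangling check.
match: 0->7, 1->3, 2->1, 3->2, 4->5
count: 1
applicable_count: 0


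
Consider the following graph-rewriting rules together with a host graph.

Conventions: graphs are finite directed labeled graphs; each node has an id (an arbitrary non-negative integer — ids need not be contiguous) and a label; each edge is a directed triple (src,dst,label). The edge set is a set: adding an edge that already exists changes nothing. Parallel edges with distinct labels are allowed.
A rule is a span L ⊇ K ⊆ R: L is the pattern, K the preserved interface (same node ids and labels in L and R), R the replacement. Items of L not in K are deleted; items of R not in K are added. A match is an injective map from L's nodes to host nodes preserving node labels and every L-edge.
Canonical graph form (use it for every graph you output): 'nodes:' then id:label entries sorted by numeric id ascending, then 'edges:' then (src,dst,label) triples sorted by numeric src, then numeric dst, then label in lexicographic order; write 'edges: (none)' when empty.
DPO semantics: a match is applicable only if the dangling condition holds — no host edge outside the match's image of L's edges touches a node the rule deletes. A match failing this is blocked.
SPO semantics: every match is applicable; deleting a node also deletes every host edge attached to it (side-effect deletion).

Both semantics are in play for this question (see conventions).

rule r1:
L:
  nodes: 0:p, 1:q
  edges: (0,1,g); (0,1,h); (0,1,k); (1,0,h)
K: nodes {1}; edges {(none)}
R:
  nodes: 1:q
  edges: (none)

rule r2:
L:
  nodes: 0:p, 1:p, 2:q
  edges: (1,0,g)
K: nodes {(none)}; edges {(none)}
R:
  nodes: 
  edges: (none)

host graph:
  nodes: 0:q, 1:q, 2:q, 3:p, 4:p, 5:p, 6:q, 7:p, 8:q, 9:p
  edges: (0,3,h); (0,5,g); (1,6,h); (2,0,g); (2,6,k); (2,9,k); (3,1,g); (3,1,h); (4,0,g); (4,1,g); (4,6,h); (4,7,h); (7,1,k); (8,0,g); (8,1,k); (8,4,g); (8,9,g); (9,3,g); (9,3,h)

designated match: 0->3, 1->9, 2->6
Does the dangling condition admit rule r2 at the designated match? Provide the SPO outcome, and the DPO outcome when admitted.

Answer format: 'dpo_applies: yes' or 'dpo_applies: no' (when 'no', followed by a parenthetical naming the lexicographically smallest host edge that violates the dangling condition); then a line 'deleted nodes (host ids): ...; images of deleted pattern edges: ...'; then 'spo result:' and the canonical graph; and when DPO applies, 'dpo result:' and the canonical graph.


dpo_applies: no
(the rule deletes node 3, which keeps host edge (0,3,h) outside the match image — the dangling condition fails, DPO blocks; SPO proceeds and side-deletes such edges)
deleted nodes (host ids): 3, 6, 9; images of deleted pattern edges: (9,3,g)
spo result:
nodes: 0:q, 1:q, 2:q, 4:p, 5:p, 7:p, 8:q
edges: (0,5,g); (2,0,g); (4,0,g); (4,1,g); (4,7,h); (7,1,k); (8,0,g); (8,1,k); (8,4,g)


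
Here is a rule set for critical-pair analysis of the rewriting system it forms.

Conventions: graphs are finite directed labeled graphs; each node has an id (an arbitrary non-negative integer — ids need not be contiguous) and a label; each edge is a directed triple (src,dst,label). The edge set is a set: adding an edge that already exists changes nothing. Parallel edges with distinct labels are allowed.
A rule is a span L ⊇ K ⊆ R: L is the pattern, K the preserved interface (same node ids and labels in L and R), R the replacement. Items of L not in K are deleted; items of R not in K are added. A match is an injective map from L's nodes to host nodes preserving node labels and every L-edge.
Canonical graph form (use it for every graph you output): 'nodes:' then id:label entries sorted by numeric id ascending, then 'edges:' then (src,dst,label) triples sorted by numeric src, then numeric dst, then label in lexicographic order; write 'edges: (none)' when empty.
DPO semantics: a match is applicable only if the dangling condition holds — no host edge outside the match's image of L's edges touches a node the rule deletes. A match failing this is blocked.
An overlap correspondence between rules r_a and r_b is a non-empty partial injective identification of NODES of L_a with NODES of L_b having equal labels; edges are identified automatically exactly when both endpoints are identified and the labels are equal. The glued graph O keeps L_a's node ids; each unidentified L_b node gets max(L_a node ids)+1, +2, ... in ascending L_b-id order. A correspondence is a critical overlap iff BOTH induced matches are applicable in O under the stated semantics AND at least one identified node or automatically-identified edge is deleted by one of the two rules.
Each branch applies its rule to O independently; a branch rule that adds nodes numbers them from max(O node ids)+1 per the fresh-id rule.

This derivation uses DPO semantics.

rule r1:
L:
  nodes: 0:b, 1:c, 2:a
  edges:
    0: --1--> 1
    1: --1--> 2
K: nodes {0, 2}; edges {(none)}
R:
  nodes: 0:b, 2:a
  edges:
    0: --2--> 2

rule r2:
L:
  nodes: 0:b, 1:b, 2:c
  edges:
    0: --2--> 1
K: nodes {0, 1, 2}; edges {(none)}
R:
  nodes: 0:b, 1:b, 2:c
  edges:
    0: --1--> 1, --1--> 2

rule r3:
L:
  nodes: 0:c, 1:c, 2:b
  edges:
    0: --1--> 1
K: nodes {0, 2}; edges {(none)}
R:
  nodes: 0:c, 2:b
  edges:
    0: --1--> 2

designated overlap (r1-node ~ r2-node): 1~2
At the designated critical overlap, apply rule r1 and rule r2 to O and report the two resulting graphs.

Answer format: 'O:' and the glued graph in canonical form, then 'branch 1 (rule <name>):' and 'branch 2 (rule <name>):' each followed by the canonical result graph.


O:
nodes: 0:b, 1:c, 2:a, 3:b, 4:b
edges: (0,1,1); (1,2,1); (3,4,2)
branch 1 (rule r1):
nodes: 0:b, 2:a, 3:b, 4:b
edges: (0,2,2); (3,4,2)
branch 2 (rule r2):
nodes: 0:b, 1:c, 2:a, 3:b, 4:b
edges: (0,1,1); (1,2,1); (3,1,1); (3,4,1)


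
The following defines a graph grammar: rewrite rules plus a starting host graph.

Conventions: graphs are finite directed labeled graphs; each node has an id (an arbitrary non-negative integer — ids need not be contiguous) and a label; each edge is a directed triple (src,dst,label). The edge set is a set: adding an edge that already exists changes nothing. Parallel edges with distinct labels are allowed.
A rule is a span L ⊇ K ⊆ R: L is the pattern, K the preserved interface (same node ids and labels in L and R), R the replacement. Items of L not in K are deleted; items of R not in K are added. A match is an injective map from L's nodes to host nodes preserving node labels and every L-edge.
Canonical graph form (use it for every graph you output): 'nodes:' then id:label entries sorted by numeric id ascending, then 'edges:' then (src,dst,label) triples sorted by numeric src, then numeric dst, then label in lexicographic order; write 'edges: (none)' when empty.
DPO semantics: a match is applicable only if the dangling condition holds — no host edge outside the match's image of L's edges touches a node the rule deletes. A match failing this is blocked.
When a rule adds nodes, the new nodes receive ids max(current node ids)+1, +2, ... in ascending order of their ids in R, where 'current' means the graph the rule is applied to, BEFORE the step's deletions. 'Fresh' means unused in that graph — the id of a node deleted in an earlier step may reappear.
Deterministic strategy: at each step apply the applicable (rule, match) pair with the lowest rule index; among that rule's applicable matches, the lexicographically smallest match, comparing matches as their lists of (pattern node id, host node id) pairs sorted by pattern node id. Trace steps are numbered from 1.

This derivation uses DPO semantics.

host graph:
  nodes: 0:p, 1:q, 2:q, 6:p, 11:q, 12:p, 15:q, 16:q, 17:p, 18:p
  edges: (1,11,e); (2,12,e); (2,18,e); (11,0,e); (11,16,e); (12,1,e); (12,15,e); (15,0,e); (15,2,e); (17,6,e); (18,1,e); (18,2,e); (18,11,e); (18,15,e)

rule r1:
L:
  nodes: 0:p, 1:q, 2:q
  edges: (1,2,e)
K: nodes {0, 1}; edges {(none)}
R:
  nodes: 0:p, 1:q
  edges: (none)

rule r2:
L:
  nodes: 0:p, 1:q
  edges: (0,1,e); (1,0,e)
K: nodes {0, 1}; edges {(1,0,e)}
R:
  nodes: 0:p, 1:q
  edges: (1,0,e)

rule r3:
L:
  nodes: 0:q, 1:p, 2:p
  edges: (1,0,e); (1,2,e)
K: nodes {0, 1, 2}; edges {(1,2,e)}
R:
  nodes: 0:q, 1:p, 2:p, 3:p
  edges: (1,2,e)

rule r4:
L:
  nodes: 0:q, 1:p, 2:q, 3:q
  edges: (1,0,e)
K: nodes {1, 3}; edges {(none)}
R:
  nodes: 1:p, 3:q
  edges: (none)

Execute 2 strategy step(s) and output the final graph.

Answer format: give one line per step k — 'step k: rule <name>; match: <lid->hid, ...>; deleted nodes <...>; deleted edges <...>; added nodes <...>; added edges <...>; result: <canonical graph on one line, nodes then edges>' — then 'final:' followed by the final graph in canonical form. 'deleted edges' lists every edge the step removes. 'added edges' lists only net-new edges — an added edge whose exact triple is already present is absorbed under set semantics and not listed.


step 1: rule r1; match: 0->0, 1->11, 2->16; deleted nodes 16; deleted edges (11,16,e); added nodes (none); added edges (none); result: nodes: 0:p, 1:q, 2:q, 6:p, 11:q, 12:p, 15:q, 17:p, 18:p edges: (1,11,e); (2,12,e); (2,18,e); (11,0,e); (12,1,e); (12,15,e); (15,0,e); (15,2,e); (17,6,e); (18,1,e); (18,2,e); (18,11,e); (18,15,e)
step 2: rule r2; match: 0->18, 1->2; deleted nodes (none); deleted edges (18,2,e); added nodes (none); added edges (none); result: nodes: 0:p, 1:q, 2:q, 6:p, 11:q, 12:p, 15:q, 17:p, 18:p edges: (1,11,e); (2,12,e); (2,18,e); (11,0,e); (12,1,e); (12,15,e); (15,0,e); (15,2,e); (17,6,e); (18,1,e); (18,11,e); (18,15,e)
final:
nodes: 0:p, 1:q, 2:q, 6:p, 11:q, 12:p, 15:q, 17:p, 18:p
edges: (1,11,e); (2,12,e); (2,18,e); (11,0,e); (12,1,e); (12,15,e); (15,0,e); (15,2,e); (17,6,e); (18,1,e); (18,11,e); (18,15,e)


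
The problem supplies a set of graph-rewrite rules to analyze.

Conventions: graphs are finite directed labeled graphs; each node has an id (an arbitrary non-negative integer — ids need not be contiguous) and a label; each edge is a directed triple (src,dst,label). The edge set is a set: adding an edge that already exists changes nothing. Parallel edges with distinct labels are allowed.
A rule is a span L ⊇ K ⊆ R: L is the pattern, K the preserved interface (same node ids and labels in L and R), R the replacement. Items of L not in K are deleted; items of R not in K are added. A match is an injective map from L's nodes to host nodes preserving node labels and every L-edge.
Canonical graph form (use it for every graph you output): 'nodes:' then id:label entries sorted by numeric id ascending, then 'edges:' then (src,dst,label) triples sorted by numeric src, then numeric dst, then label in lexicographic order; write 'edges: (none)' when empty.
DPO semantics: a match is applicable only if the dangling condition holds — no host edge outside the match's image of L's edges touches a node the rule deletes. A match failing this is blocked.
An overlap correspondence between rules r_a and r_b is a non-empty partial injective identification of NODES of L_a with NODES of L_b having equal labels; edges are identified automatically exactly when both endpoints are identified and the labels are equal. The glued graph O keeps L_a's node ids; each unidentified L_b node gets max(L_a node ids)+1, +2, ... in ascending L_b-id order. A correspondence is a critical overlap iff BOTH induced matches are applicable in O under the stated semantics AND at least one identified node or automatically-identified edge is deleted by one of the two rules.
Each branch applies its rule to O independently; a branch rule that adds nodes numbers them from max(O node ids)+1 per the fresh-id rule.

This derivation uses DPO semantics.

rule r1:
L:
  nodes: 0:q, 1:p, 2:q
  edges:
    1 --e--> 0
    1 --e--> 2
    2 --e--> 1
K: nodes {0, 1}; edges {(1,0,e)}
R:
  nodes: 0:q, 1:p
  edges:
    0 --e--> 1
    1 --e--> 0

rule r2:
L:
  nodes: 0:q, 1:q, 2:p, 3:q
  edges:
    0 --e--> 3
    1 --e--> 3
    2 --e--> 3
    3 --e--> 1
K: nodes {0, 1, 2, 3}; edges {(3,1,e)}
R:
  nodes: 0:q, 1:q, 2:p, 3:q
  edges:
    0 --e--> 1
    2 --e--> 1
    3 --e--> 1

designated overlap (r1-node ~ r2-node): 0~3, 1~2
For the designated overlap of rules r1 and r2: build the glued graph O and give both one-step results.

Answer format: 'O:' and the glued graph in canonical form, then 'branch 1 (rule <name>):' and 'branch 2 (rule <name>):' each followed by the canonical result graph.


O:
nodes: 0:q, 1:p, 2:q, 3:q, 4:q
edges: (0,4,e); (1,0,e); (1,2,e); (2,1,e); (3,0,e); (4,0,e)
branch 1 (rule r1):
nodes: 0:q, 1:p, 3:q, 4:q
edges: (0,1,e); (0,4,e); (1,0,e); (3,0,e); (4,0,e)
branch 2 (rule r2):
nodes: 0:q, 1:p, 2:q, 3:q, 4:q
edges: (0,4,e); (1,2,e); (1,4,e); (2,1,e); (3,4,e)


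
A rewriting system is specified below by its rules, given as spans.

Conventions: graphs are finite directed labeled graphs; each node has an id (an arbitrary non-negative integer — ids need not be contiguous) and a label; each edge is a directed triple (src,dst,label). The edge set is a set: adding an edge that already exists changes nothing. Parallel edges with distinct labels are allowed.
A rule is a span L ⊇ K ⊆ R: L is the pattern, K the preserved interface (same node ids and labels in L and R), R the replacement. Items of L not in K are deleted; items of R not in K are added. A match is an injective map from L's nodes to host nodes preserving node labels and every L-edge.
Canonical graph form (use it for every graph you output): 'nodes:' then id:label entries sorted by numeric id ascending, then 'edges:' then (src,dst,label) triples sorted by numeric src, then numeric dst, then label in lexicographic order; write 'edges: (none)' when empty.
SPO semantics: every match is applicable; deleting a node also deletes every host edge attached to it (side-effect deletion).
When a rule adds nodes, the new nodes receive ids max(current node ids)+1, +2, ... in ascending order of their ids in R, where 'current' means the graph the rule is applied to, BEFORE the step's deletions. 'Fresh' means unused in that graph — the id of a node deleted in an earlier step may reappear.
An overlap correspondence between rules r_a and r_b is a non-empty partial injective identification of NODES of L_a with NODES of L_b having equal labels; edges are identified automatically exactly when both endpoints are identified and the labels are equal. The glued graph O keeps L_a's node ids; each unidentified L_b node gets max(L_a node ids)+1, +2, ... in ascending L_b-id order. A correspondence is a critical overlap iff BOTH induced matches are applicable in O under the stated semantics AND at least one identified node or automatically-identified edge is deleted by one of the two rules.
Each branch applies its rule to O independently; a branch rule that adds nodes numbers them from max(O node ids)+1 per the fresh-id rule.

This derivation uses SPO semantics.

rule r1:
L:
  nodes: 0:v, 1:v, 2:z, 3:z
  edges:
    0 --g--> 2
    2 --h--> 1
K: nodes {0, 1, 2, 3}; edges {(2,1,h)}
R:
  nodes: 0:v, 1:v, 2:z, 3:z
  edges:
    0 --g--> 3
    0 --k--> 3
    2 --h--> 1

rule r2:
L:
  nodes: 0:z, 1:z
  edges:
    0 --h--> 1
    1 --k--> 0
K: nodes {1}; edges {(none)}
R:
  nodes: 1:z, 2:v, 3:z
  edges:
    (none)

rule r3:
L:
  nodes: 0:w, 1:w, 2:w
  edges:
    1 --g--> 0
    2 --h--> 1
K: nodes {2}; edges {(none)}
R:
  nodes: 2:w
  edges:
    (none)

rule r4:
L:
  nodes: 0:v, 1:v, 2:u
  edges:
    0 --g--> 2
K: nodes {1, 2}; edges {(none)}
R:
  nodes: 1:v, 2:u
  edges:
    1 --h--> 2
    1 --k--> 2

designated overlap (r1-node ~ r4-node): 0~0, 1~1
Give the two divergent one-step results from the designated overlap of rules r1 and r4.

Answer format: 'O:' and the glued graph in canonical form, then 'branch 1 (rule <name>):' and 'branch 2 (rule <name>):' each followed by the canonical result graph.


O:
nodes: 0:v, 1:v, 2:z, 3:z, 4:u
edges: (0,2,g); (0,4,g); (2,1,h)
branch 1 (rule r1):
nodes: 0:v, 1:v, 2:z, 3:z, 4:u
edges: (0,3,g); (0,3,k); (0,4,g); (2,1,h)
branch 2 (rule r4):
nodes: 1:v, 2:z, 3:z, 4:u
edges: (1,4,h); (1,4,k); (2,1,h)


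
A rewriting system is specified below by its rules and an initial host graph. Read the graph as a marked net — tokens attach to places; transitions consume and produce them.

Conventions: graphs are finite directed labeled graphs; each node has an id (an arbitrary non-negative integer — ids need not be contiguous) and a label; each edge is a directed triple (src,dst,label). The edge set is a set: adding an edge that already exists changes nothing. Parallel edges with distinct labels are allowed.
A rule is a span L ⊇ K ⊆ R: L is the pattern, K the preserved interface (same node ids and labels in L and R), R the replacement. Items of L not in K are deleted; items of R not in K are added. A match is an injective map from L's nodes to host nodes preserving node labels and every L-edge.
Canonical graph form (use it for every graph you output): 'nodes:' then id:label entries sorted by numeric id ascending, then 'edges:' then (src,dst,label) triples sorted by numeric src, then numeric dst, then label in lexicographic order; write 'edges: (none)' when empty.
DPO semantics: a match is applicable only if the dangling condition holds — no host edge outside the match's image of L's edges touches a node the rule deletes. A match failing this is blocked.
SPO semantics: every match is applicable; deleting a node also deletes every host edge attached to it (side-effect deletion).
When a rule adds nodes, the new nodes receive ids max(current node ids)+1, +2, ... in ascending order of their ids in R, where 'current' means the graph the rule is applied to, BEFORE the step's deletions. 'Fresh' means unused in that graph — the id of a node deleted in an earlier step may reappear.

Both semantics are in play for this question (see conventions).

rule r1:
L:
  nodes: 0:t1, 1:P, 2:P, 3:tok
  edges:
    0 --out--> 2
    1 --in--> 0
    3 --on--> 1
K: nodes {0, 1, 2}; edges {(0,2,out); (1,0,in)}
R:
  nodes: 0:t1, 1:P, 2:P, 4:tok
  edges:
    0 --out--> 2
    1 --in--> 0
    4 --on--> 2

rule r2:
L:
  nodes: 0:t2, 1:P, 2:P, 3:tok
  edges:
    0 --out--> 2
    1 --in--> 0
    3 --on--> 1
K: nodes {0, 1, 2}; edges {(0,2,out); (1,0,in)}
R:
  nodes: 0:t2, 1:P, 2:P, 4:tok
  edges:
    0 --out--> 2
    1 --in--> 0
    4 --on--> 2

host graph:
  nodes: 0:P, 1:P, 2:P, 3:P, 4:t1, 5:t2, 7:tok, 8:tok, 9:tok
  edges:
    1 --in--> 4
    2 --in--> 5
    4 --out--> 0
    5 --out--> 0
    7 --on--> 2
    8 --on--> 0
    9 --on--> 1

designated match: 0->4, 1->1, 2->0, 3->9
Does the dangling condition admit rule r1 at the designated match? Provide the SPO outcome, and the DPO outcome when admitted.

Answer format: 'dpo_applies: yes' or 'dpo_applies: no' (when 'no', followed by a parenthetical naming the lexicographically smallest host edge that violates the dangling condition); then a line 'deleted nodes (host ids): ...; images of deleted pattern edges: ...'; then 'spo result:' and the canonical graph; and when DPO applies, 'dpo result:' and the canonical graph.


dpo_applies: yes
deleted nodes (host ids): 9; images of deleted pattern edges: (9,1,on)
spo result:
nodes: 0:P, 1:P, 2:P, 3:P, 4:t1, 5:t2, 7:tok, 8:tok, 10:tok
edges: (1,4,in); (2,5,in); (4,0,out); (5,0,out); (7,2,on); (8,0,on); (10,0,on)
dpo result:
nodes: 0:P, 1:P, 2:P, 3:P, 4:t1, 5:t2, 7:tok, 8:tok, 10:tok
edges: (1,4,in); (2,5,in); (4,0,out); (5,0,out); (7,2,on); (8,0,on); (10,0,on)
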